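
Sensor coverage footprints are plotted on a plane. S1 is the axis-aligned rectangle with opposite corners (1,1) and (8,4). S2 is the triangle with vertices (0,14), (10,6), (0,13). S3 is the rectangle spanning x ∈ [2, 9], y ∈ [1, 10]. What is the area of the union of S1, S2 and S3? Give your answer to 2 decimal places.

69.62

By inclusion–exclusion:
Individual areas: |S1| = 21, |S2| = 5, |S3| = 63.
|S1∩S2| = 0.
|S1∩S3|: x∈[2,8], y∈[1,4] → 6·3 = 18.
|S2∩S3| = 1.3786.
|S1∩S2∩S3| = 0.
|S1 ∪ S2 ∪ S3| = 89 − 19.3786 + 0 = 69.62.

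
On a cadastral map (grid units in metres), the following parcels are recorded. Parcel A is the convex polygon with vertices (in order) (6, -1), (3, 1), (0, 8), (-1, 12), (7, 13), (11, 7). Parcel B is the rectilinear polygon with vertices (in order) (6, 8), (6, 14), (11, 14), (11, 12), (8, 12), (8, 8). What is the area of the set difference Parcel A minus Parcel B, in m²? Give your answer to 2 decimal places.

|Parcel A| = 101.5, |Parcel A∩Parcel B| = 9.1875.
|Parcel A ∖ Parcel B| = |Parcel A| − |Parcel A∩Parcel B| = 101.5 − 9.1875 = 92.31.

92.31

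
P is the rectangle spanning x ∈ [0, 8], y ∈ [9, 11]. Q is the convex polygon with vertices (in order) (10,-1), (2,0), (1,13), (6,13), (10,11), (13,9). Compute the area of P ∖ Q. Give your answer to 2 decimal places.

|P| = 16, |P∩Q| = 13.5385.
|P ∖ Q| = |P| − |P∩Q| = 16 − 13.5385 = 2.46.

2.46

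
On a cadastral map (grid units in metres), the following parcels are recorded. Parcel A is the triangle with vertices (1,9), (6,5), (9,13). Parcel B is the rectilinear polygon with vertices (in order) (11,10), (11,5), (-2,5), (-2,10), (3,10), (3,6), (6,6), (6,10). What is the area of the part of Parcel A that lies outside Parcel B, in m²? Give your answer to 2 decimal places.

|Parcel A| = 26, |Parcel A∩Parcel B| = 7.9125.
|Parcel A ∖ Parcel B| = |Parcel A| − |Parcel A∩Parcel B| = 26 − 7.9125 = 18.09.

18.09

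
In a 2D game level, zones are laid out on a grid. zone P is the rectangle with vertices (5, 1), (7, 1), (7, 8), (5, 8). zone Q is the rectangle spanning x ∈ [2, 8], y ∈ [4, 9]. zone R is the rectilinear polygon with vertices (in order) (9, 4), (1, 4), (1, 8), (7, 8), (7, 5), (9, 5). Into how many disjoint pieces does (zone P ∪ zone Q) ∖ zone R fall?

2

(zone P ∪ zone Q) ∖ zone R splits into 2 disjoint pieces (area 6, area 9).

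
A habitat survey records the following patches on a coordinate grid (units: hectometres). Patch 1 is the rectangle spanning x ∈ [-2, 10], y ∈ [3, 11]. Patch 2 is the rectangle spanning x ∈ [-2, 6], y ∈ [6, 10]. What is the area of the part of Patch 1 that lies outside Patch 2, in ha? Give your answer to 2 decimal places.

64.00

|Patch 1∩Patch 2|: x∈[-2,6], y∈[6,10] → 8·4 = 32.
|Patch 1| = 96.
|Patch 1 ∖ Patch 2| = |Patch 1| − |Patch 1∩Patch 2| = 96 − 32 = 64.00.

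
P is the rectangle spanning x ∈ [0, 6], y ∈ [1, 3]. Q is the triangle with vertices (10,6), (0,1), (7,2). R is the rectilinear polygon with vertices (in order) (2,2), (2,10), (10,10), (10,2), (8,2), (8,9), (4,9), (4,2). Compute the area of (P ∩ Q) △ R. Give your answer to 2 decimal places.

|P ∩ Q| = 5.4286.
|(P ∩ Q) ∩ R| = 1.
|(P ∩ Q) △ R| = 5.4286 + 36 − 2 = 39.43.

39.43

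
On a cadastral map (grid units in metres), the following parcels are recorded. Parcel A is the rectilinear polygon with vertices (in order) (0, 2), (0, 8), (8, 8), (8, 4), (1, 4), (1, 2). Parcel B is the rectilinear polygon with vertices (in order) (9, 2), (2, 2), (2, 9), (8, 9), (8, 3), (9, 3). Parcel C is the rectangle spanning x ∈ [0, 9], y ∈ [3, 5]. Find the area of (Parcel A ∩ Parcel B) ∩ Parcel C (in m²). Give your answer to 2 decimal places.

6.00

The region (Parcel A ∩ Parcel B) ∩ Parcel C is the polygon with vertices (8,4), (2,4), (2,5), (8,5).
By the shoelace formula its area is 6.00.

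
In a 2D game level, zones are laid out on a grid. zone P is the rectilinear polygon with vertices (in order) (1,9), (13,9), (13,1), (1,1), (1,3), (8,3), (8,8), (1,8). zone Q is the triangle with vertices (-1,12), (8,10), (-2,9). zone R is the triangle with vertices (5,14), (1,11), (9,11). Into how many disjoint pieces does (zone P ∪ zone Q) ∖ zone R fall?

(zone P ∪ zone Q) ∖ zone R splits into 2 disjoint pieces (area 61, area 13.9643).

2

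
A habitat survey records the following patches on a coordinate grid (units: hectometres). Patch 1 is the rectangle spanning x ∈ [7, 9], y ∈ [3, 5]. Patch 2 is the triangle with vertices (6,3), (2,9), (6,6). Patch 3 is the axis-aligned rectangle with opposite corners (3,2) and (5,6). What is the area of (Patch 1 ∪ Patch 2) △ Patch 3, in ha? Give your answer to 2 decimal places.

|Patch 1 ∪ Patch 2| = 10.
|(Patch 1 ∪ Patch 2) ∩ Patch 3| = 0.75.
|(Patch 1 ∪ Patch 2) △ Patch 3| = 10 + 8 − 1.5 = 16.50.

16.50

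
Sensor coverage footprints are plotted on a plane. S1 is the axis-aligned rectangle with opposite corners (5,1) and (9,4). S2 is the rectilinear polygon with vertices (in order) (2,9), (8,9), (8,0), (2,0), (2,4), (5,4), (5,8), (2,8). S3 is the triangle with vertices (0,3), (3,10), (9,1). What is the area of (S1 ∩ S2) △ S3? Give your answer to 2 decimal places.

30.33

|S1 ∩ S2| = 9.
|(S1 ∩ S2) ∩ S3| = 6.5833.
|(S1 ∩ S2) △ S3| = 9 + 34.5 − 13.1667 = 30.33.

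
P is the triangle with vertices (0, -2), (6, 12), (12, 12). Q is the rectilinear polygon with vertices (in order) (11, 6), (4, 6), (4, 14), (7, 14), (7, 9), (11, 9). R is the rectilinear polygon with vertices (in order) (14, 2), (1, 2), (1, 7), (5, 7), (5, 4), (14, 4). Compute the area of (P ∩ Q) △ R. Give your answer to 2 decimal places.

52.76

|P ∩ Q| = 16.7619.
|(P ∩ Q) ∩ R| = 1.
|(P ∩ Q) △ R| = 16.7619 + 38 − 2 = 52.76.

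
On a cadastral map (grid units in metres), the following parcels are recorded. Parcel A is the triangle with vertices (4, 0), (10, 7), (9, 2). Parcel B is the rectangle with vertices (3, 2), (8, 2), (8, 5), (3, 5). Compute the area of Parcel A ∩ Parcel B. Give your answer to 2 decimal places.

3.05

The intersection is the polygon with vertices (8,4.667), (8,2), (5.714,2).
By the shoelace formula its area is 3.05.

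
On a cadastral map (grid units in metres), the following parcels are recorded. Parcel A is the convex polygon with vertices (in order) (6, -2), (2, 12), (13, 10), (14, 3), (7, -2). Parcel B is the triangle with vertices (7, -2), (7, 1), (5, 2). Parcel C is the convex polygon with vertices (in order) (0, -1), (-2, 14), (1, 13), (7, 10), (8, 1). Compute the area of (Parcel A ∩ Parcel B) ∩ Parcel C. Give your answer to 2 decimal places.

The region (Parcel A ∩ Parcel B) ∩ Parcel C is the polygon with vertices (7,1), (7,0.75), (5.778,0.444), (5,2).
By the shoelace formula its area is 1.32.

1.32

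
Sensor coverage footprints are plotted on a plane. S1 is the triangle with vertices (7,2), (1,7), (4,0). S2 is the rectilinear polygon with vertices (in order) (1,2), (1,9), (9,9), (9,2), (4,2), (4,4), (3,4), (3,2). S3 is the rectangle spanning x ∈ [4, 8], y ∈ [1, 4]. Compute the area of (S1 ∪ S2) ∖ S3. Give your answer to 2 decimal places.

|S1 ∪ S2| = 59.8333.
|(S1 ∪ S2) ∩ S3| = 10.25.
|(S1 ∪ S2) ∖ S3| = 59.8333 − 10.25 = 49.58.

49.58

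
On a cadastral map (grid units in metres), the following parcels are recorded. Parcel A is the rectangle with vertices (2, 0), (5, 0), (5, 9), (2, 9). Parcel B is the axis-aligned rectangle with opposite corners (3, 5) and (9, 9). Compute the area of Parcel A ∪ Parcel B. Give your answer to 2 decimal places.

By inclusion–exclusion:
Individual areas: |Parcel A| = 27, |Parcel B| = 24.
|Parcel A∩Parcel B|: x∈[3,5], y∈[5,9] → 2·4 = 8.
|Parcel A ∪ Parcel B| = 51 − 8 = 43.00.

43.00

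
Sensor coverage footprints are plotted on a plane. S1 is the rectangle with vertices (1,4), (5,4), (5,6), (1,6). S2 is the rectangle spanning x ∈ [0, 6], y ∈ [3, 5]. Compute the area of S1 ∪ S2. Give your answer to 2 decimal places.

16.00

By inclusion–exclusion:
Individual areas: |S1| = 8, |S2| = 12.
|S1∩S2|: x∈[1,5], y∈[4,5] → 4·1 = 4.
|S1 ∪ S2| = 20 − 4 = 16.00.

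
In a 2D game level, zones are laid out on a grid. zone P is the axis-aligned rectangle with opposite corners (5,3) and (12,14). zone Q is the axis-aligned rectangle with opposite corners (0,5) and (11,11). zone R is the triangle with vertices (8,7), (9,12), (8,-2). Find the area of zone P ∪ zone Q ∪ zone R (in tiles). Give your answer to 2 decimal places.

By inclusion–exclusion:
Individual areas: |zone P| = 77, |zone Q| = 66, |zone R| = 4.5.
|zone P∩zone Q|: x∈[5,11], y∈[5,11] → 6·6 = 36.
|zone P∩zone R| = 3.6071.
|zone Q∩zone R| = 2.6857.
|zone P∩zone Q∩zone R| = 2.6857.
|zone P ∪ zone Q ∪ zone R| = 147.5 − 42.2929 + 2.6857 = 107.89.

107.89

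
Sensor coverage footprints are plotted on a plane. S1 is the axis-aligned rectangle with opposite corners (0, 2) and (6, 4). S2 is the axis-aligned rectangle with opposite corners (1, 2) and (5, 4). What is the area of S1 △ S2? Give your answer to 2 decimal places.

|S1∩S2|: x∈[1,5], y∈[2,4] → 4·2 = 8.
|S1 △ S2| = |S1| + |S2| − 2·|S1∩S2| = 12 + 8 − 16 = 4.00.

4.00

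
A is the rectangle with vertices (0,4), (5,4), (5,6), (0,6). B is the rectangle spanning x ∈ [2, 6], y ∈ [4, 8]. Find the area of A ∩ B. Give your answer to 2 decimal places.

|A∩B|: x∈[2,5], y∈[4,6] → 3·2 = 6.

6.00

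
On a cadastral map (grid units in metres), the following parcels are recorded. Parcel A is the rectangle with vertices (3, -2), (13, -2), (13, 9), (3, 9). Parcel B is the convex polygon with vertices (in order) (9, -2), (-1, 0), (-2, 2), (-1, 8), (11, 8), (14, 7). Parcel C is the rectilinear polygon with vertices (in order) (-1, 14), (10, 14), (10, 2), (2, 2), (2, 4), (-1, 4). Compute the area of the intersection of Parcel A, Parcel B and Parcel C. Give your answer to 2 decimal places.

42.00

The intersection is the polygon with vertices (3,8), (10,8), (10,2), (3,2).
By the shoelace formula its area is 42.00.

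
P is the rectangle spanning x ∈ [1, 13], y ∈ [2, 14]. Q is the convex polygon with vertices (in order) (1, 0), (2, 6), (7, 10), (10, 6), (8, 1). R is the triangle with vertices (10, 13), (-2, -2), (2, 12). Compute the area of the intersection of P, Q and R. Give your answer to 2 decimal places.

10.43

The intersection is the polygon with vertices (2,6), (7,10), (7.29,9.613), (1.368,2.211).
By the shoelace formula its area is 10.43.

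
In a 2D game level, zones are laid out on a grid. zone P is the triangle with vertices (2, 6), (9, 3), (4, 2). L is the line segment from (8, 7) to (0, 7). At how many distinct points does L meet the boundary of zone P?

The segment lies entirely outside zone P and never meets its boundary.

0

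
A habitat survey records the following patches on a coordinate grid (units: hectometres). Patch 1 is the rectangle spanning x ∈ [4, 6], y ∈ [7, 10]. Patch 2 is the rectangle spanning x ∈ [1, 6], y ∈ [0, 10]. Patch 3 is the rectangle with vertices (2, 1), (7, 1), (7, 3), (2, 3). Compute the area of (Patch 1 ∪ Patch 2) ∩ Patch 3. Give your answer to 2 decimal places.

8.00

The region (Patch 1 ∪ Patch 2) ∩ Patch 3 is the polygon with vertices (6,1), (2,1), (2,3), (6,3).
By the shoelace formula its area is 8.00.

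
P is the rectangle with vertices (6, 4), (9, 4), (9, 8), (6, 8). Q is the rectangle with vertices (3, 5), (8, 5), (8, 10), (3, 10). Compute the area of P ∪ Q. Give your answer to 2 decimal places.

By inclusion–exclusion:
Individual areas: |P| = 12, |Q| = 25.
|P∩Q|: x∈[6,8], y∈[5,8] → 2·3 = 6.
|P ∪ Q| = 37 − 6 = 31.00.

31.00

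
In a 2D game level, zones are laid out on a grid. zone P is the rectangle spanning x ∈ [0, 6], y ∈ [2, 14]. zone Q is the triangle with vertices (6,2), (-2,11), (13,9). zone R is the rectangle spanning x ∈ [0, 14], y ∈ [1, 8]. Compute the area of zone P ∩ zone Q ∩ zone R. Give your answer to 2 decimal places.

16.00

The intersection is the polygon with vertices (0.667,8), (6,8), (6,2).
By the shoelace formula its area is 16.00.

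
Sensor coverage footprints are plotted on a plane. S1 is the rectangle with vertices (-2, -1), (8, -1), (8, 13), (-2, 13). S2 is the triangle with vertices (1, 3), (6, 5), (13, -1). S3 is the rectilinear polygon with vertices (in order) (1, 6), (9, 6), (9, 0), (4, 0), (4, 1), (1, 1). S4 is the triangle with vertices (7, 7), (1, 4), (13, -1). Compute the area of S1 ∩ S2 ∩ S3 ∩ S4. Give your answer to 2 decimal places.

11.11

The intersection is the polygon with vertices (6,5), (8,3.286), (8,1.083), (2.224,3.49).
By the shoelace formula its area is 11.11.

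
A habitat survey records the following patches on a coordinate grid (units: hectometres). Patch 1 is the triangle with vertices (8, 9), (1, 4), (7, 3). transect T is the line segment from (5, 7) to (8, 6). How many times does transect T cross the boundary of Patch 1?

The segment meets the boundary at (7.526,6.158), (5.136,6.955).

2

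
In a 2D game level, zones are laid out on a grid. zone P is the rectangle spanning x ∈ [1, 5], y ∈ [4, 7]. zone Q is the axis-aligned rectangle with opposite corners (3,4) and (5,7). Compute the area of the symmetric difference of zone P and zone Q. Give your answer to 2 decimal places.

|zone P∩zone Q|: x∈[3,5], y∈[4,7] → 2·3 = 6.
|zone P △ zone Q| = |zone P| + |zone Q| − 2·|zone P∩zone Q| = 12 + 6 − 12 = 6.00.

6.00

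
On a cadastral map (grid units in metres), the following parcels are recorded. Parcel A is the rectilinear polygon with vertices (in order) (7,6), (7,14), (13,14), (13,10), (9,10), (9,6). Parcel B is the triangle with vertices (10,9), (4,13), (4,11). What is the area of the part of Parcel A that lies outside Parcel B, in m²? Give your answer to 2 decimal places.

30.67

|Parcel A| = 32, |Parcel A∩Parcel B| = 1.3333.
|Parcel A ∖ Parcel B| = |Parcel A| − |Parcel A∩Parcel B| = 32 − 1.3333 = 30.67.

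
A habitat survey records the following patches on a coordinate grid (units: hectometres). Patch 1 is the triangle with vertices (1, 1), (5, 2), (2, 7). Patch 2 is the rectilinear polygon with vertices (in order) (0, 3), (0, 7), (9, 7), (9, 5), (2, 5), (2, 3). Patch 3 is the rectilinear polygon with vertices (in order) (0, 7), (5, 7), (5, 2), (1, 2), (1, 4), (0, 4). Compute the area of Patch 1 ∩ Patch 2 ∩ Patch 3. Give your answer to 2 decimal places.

The intersection is the polygon with vertices (2,5), (2,3), (1.333,3), (2,7), (3.2,5).
By the shoelace formula its area is 2.53.

2.53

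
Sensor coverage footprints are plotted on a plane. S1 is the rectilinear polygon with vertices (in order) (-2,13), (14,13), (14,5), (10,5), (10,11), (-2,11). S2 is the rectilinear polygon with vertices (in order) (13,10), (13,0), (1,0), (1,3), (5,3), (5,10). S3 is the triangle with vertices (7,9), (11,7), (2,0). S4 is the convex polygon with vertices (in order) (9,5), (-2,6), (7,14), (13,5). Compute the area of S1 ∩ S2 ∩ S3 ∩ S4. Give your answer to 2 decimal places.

0.64

The intersection is the polygon with vertices (11,7), (10,6.222), (10,7.5).
By the shoelace formula its area is 0.64.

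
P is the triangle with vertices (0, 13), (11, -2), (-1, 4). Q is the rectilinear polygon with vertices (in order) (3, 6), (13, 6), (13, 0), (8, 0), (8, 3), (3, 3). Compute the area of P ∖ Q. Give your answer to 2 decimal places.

|P| = 57, |P∩Q| = 11.303.
|P ∖ Q| = |P| − |P∩Q| = 57 − 11.303 = 45.70.

45.70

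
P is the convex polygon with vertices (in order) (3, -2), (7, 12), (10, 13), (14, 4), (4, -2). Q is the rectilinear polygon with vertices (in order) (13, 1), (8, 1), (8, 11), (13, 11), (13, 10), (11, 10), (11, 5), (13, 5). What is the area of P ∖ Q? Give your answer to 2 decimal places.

|P| = 83.5, |P∩Q| = 33.3111.
|P ∖ Q| = |P| − |P∩Q| = 83.5 − 33.3111 = 50.19.

50.19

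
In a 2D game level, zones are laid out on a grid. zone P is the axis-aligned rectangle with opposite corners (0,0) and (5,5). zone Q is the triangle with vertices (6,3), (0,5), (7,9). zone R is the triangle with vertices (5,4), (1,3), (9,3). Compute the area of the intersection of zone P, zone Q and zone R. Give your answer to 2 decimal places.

The intersection is the polygon with vertices (5,3.333), (3.857,3.714), (5,4).
By the shoelace formula its area is 0.38.

0.38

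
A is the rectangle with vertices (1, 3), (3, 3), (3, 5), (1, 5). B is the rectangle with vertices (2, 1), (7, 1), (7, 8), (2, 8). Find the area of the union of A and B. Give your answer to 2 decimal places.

By inclusion–exclusion:
Individual areas: |A| = 4, |B| = 35.
|A∩B|: x∈[2,3], y∈[3,5] → 1·2 = 2.
|A ∪ B| = 39 − 2 = 37.00.

37.00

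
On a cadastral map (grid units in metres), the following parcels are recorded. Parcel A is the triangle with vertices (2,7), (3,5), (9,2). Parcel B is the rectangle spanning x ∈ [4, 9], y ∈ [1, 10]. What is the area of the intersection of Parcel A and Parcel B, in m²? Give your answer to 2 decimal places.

The intersection is the polygon with vertices (4,4.5), (4,5.571), (9,2).
By the shoelace formula its area is 2.68.

2.68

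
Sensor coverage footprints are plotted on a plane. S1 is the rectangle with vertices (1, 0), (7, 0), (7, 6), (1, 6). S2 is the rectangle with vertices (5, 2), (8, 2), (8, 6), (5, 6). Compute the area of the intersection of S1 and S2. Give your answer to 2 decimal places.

|S1∩S2|: x∈[5,7], y∈[2,6] → 2·4 = 8.

8.00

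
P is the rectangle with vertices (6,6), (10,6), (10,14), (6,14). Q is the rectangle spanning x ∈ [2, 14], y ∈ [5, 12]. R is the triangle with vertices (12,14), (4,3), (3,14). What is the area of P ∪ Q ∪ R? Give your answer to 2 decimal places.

By inclusion–exclusion:
Individual areas: |P| = 32, |Q| = 84, |R| = 49.5.
|P∩Q|: x∈[6,10], y∈[6,12] → 4·6 = 24.
|P∩R| = 21.9773.
|Q∩R| = 31.5.
|P∩Q∩R| = 13.9773.
|P ∪ Q ∪ R| = 165.5 − 77.4773 + 13.9773 = 102.00.

102.00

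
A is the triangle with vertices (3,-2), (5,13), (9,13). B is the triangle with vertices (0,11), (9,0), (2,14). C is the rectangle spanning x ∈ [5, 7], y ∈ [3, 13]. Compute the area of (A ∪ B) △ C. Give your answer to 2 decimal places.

35.26

|A ∪ B| = 49.7459.
|(A ∪ B) ∩ C| = 17.2419.
|(A ∪ B) △ C| = 49.7459 + 20 − 34.4838 = 35.26.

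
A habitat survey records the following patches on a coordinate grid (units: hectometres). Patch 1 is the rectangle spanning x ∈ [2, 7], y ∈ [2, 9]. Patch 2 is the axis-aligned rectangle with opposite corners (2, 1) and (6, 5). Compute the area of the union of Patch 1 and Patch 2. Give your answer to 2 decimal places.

By inclusion–exclusion:
Individual areas: |Patch 1| = 35, |Patch 2| = 16.
|Patch 1∩Patch 2|: x∈[2,6], y∈[2,5] → 4·3 = 12.
|Patch 1 ∪ Patch 2| = 51 − 12 = 39.00.

39.00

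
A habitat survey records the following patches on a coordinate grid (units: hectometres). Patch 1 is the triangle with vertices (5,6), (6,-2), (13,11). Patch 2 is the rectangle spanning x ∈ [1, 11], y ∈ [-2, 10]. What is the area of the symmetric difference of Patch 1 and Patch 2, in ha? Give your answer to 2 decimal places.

|Patch 1| = 34.5, |Patch 2| = 120, |Patch 1∩Patch 2| = 32.0357.
|Patch 1 △ Patch 2| = |Patch 1| + |Patch 2| − 2·|Patch 1∩Patch 2| = 34.5 + 120 − 64.0714 = 90.43.

90.43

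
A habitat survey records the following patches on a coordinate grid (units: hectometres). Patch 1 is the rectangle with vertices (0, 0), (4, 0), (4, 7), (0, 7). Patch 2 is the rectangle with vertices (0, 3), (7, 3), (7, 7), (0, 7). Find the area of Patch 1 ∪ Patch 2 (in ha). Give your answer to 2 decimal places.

40.00

By inclusion–exclusion:
Individual areas: |Patch 1| = 28, |Patch 2| = 28.
|Patch 1∩Patch 2|: x∈[0,4], y∈[3,7] → 4·4 = 16.
|Patch 1 ∪ Patch 2| = 56 − 16 = 40.00.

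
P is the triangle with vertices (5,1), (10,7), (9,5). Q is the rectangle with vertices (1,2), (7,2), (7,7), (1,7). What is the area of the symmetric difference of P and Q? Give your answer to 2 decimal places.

31.37

|P| = 2, |Q| = 30, |P∩Q| = 0.3167.
|P △ Q| = |P| + |Q| − 2·|P∩Q| = 2 + 30 − 0.6333 = 31.37.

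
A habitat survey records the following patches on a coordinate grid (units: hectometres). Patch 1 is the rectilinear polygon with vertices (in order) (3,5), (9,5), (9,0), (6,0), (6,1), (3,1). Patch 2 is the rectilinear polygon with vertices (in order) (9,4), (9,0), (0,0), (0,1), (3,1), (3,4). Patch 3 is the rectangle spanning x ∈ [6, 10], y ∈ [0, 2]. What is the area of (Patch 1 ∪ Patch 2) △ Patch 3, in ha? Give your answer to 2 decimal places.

29.00

|Patch 1 ∪ Patch 2| = 33.
|(Patch 1 ∪ Patch 2) ∩ Patch 3| = 6.
|(Patch 1 ∪ Patch 2) △ Patch 3| = 33 + 8 − 12 = 29.00.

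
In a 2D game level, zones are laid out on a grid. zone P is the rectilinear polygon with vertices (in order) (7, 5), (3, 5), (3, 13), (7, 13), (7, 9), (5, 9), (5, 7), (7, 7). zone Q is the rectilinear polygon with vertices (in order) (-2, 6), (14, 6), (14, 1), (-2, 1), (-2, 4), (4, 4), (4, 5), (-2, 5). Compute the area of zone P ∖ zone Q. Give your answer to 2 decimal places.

24.00

|zone P| = 28, |zone P∩zone Q| = 4.
|zone P ∖ zone Q| = |zone P| − |zone P∩zone Q| = 28 − 4 = 24.00.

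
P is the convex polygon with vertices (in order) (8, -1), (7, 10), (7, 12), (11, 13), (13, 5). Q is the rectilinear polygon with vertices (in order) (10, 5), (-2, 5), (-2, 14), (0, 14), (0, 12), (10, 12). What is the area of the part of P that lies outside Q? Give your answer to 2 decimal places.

33.64

|P| = 53.5, |P∩Q| = 19.8636.
|P ∖ Q| = |P| − |P∩Q| = 53.5 − 19.8636 = 33.64.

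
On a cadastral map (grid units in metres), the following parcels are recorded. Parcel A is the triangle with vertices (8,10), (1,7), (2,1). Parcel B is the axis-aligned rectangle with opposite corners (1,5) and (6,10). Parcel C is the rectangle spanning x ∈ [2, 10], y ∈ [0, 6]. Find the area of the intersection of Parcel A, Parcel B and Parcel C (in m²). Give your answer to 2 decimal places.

3.00

The intersection is the polygon with vertices (4.667,5), (2,5), (2,6), (5.333,6).
By the shoelace formula its area is 3.00.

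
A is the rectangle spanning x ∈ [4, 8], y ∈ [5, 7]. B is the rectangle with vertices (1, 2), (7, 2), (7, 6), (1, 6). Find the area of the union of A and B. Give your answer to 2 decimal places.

By inclusion–exclusion:
Individual areas: |A| = 8, |B| = 24.
|A∩B|: x∈[4,7], y∈[5,6] → 3·1 = 3.
|A ∪ B| = 32 − 3 = 29.00.

29.00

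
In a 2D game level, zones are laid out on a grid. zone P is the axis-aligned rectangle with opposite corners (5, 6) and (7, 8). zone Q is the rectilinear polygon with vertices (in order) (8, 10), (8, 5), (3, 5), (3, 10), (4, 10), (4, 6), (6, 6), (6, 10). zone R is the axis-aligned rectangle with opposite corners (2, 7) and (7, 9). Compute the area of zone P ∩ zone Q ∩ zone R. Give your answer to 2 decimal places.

1.00

The intersection is the polygon with vertices (7,7), (6,7), (6,8), (7,8).
By the shoelace formula its area is 1.00.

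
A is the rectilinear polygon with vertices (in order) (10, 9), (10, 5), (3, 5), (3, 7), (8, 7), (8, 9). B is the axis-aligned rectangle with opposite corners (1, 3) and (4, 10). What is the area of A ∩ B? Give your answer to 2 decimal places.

2.00

The intersection is the polygon with vertices (3,5), (3,7), (4,7), (4,5).
By the shoelace formula its area is 2.00.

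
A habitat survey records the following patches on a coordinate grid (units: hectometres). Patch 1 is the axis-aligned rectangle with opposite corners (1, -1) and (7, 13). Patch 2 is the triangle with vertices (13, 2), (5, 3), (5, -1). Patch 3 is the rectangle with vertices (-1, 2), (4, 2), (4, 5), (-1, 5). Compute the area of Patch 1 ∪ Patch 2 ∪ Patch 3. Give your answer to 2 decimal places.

By inclusion–exclusion:
Individual areas: |Patch 1| = 84, |Patch 2| = 16, |Patch 3| = 15.
|Patch 1∩Patch 2| = 7.
|Patch 1∩Patch 3|: x∈[1,4], y∈[2,5] → 3·3 = 9.
|Patch 2∩Patch 3| = 0.
|Patch 1∩Patch 2∩Patch 3| = 0.
|Patch 1 ∪ Patch 2 ∪ Patch 3| = 115 − 16 + 0 = 99.00.

99.00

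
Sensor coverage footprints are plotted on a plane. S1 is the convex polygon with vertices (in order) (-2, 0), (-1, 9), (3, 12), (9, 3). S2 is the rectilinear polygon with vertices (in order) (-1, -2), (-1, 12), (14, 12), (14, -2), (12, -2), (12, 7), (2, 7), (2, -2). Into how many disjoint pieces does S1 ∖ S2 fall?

S1 ∖ S2 splits into 2 disjoint pieces (area 4.3636, area 29.3485).

2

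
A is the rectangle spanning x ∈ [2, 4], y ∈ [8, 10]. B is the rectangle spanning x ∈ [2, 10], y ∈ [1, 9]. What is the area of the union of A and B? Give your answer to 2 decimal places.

66.00

By inclusion–exclusion:
Individual areas: |A| = 4, |B| = 64.
|A∩B|: x∈[2,4], y∈[8,9] → 2·1 = 2.
|A ∪ B| = 68 − 2 = 66.00.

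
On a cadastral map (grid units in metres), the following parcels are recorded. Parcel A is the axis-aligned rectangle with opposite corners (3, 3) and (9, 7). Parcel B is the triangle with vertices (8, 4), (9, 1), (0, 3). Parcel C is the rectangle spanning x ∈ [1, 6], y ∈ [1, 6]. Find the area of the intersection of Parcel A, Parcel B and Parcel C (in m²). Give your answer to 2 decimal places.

1.69

The intersection is the polygon with vertices (3,3.375), (6,3.75), (6,3), (3,3).
By the shoelace formula its area is 1.69.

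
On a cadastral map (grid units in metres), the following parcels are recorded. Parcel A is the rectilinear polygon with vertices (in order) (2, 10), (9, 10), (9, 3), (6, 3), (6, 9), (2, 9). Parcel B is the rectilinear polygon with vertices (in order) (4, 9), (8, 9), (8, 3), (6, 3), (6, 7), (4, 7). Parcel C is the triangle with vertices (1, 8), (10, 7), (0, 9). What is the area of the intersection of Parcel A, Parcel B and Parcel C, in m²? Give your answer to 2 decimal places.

The intersection is the polygon with vertices (6,7.8), (8,7.4), (8,7.222), (6,7.444).
By the shoelace formula its area is 0.53.

0.53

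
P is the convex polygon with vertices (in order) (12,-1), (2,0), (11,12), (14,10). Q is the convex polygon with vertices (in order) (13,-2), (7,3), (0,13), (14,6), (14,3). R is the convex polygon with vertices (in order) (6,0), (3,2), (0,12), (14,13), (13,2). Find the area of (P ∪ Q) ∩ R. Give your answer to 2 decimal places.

|P ∪ Q| = 114.2744.
|(P ∪ Q) ∩ R| = 91.27.

91.27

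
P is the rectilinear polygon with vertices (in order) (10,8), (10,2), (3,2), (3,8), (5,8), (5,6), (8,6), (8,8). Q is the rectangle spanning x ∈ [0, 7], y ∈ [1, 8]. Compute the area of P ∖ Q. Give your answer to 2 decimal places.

16.00

|P| = 36, |P∩Q| = 20.
|P ∖ Q| = |P| − |P∩Q| = 36 − 20 = 16.00.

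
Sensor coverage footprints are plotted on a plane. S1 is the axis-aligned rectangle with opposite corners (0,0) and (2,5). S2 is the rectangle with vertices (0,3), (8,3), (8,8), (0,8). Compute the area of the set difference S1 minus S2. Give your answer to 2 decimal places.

|S1∩S2|: x∈[0,2], y∈[3,5] → 2·2 = 4.
|S1| = 10.
|S1 ∖ S2| = |S1| − |S1∩S2| = 10 − 4 = 6.00.

6.00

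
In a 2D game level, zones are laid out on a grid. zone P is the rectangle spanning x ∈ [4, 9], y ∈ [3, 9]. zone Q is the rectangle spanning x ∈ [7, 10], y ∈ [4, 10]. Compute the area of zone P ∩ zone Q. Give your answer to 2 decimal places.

10.00

|zone P∩zone Q|: x∈[7,9], y∈[4,9] → 2·5 = 10.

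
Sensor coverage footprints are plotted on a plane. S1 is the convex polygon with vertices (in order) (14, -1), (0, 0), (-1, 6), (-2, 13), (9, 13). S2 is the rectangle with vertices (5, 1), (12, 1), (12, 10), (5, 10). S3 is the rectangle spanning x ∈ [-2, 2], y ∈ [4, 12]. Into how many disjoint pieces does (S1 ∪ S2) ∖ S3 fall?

1

(S1 ∪ S2) ∖ S3 is a single connected region.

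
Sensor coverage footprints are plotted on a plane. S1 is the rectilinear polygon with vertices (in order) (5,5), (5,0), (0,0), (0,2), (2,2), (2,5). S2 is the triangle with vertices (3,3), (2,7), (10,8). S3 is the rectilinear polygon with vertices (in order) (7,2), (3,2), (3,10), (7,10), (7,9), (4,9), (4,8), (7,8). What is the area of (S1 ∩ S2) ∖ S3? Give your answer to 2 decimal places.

|S1 ∩ S2| = 3.0714.
|(S1 ∩ S2) ∩ S3| = 2.5714.
|(S1 ∩ S2) ∖ S3| = 3.0714 − 2.5714 = 0.50.

0.50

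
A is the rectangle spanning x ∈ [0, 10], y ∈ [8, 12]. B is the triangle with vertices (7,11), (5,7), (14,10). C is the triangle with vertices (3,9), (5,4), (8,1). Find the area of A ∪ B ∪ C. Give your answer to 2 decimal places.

49.45

By inclusion–exclusion:
Individual areas: |A| = 40, |B| = 15, |C| = 4.5.
|A∩B| = 9.9405.
|A∩C| = 0.1125.
|B∩C| = 0.
|A∩B∩C| = 0.
|A ∪ B ∪ C| = 59.5 − 10.053 + 0 = 49.45.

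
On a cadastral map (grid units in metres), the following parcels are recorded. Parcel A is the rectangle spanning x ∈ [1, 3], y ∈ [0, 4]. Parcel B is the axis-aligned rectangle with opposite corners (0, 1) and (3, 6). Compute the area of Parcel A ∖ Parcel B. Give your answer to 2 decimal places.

2.00

|Parcel A∩Parcel B|: x∈[1,3], y∈[1,4] → 2·3 = 6.
|Parcel A| = 8.
|Parcel A ∖ Parcel B| = |Parcel A| − |Parcel A∩Parcel B| = 8 − 6 = 2.00.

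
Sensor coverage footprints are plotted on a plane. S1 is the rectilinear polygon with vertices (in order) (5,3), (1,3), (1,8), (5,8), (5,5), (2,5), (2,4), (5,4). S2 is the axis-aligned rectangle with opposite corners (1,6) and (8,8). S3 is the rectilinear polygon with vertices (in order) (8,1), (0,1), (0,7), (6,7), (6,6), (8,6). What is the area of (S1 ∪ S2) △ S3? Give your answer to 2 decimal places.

41.00

|S1 ∪ S2| = 23.
|(S1 ∪ S2) ∩ S3| = 14.
|(S1 ∪ S2) △ S3| = 23 + 46 − 28 = 41.00.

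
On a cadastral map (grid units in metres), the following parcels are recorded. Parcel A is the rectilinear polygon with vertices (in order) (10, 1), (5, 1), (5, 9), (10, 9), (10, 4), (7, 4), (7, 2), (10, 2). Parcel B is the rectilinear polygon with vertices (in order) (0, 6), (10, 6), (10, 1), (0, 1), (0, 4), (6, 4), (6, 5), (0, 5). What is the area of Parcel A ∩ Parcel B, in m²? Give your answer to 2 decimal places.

18.00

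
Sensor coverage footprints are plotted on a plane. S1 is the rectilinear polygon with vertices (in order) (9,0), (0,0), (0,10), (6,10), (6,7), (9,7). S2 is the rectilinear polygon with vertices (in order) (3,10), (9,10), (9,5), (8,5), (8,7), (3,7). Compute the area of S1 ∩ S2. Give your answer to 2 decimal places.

11.00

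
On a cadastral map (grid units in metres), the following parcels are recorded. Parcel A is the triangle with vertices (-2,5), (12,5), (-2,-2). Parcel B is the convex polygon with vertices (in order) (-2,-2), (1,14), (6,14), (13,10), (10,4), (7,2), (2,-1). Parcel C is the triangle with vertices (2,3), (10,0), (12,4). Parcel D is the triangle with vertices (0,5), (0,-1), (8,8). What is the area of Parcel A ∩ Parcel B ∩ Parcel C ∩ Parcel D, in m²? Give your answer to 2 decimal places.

The intersection is the polygon with vertices (2,3), (3.707,3.171), (3.167,2.562).
By the shoelace formula its area is 0.47.

0.47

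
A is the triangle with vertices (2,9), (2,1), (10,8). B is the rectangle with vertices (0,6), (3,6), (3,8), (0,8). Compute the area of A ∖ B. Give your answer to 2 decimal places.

|A| = 32, |A∩B| = 2.
|A ∖ B| = |A| − |A∩B| = 32 − 2 = 30.00.

30.00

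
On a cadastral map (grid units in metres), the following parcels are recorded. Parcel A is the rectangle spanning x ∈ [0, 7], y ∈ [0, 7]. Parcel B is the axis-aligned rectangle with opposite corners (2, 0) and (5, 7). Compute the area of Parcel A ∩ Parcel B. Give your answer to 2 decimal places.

|Parcel A∩Parcel B|: x∈[2,5], y∈[0,7] → 3·7 = 21.

21.00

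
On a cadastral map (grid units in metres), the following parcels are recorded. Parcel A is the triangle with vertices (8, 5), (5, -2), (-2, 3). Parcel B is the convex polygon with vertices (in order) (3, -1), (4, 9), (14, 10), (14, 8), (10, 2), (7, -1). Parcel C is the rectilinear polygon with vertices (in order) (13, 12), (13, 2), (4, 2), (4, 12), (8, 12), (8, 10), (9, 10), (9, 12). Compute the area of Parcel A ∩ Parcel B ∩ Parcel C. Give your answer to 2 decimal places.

8.47

The intersection is the polygon with vertices (8,5), (6.714,2), (4,2), (4,4.2).
By the shoelace formula its area is 8.47.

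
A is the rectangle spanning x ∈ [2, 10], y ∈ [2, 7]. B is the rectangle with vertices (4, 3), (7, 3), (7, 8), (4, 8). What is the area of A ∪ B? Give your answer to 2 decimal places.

By inclusion–exclusion:
Individual areas: |A| = 40, |B| = 15.
|A∩B|: x∈[4,7], y∈[3,7] → 3·4 = 12.
|A ∪ B| = 55 − 12 = 43.00.

43.00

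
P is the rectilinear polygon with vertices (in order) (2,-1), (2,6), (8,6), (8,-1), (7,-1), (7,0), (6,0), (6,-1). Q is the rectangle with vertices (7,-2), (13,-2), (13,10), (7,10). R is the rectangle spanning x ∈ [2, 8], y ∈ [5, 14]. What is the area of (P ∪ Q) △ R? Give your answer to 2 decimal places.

140.00

|P ∪ Q| = 106.
|(P ∪ Q) ∩ R| = 10.
|(P ∪ Q) △ R| = 106 + 54 − 20 = 140.00.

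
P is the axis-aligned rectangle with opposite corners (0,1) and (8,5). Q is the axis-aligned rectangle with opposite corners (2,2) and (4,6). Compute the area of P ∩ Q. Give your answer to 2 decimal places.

|P∩Q|: x∈[2,4], y∈[2,5] → 2·3 = 6.

6.00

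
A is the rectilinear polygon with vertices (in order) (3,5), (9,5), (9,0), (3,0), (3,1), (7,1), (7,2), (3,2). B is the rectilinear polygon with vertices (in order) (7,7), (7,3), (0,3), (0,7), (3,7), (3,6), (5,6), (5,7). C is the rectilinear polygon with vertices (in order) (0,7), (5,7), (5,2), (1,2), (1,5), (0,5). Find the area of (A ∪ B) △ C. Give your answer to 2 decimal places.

|A ∪ B| = 44.
|(A ∪ B) ∩ C| = 18.
|(A ∪ B) △ C| = 44 + 22 − 36 = 30.00.

30.00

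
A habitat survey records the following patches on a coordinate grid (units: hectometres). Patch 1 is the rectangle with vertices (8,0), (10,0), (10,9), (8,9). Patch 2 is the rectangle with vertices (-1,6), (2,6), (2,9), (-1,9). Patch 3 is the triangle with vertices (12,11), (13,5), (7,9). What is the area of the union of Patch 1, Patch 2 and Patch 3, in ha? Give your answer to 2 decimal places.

40.33

By inclusion–exclusion:
Individual areas: |Patch 1| = 18, |Patch 2| = 9, |Patch 3| = 16.
|Patch 1∩Patch 2| = 0 (no overlap).
|Patch 1∩Patch 3| = 2.6667.
|Patch 2∩Patch 3| = 0.
|Patch 1∩Patch 2∩Patch 3| = 0.
|Patch 1 ∪ Patch 2 ∪ Patch 3| = 43 − 2.6667 + 0 = 40.33.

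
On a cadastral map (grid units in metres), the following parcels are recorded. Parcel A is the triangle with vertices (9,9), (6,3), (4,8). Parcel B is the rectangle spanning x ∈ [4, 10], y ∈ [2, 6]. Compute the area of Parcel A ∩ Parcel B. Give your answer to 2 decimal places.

The intersection is the polygon with vertices (6,3), (4.8,6), (7.5,6).
By the shoelace formula its area is 4.05.

4.05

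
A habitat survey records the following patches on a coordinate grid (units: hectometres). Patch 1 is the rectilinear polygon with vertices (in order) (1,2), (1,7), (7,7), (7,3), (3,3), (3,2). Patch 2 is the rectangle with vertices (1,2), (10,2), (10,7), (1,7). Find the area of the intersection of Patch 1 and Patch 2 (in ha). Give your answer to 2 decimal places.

The intersection is the polygon with vertices (1,7), (7,7), (7,3), (3,3), (3,2), (1,2).
By the shoelace formula its area is 26.00.

26.00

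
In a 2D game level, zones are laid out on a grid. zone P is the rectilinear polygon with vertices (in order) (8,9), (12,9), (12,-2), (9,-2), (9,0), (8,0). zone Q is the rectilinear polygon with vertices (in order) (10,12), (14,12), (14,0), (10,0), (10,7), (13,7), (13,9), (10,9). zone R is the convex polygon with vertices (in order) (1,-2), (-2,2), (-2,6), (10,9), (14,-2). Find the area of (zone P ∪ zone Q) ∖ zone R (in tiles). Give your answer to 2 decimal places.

|zone P ∪ zone Q| = 70.
|(zone P ∪ zone Q) ∩ zone R| = 38.2273.
|(zone P ∪ zone Q) ∖ zone R| = 70 − 38.2273 = 31.77.

31.77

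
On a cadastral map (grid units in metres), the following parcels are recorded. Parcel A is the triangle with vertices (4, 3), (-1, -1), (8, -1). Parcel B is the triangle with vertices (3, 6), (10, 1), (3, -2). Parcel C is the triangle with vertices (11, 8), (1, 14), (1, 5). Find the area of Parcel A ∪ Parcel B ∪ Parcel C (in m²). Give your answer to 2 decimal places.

By inclusion–exclusion:
Individual areas: |Parcel A| = 18, |Parcel B| = 28, |Parcel C| = 45.
|Parcel A∩Parcel B| = 10.5333.
|Parcel A∩Parcel C| = 0.
|Parcel B∩Parcel C| = 0.0789.
|Parcel A∩Parcel B∩Parcel C| = 0.
|Parcel A ∪ Parcel B ∪ Parcel C| = 91 − 10.6122 + 0 = 80.39.

80.39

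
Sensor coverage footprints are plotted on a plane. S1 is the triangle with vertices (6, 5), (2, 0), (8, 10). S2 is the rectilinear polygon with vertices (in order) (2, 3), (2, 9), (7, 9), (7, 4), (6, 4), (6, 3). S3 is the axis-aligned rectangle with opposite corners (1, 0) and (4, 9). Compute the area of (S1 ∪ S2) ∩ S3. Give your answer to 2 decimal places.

12.80

The region (S1 ∪ S2) ∩ S3 is the polygon with vertices (3.8,3), (2,3), (2,9), (4,9), (4,2.5), (2,0).
By the shoelace formula its area is 12.80.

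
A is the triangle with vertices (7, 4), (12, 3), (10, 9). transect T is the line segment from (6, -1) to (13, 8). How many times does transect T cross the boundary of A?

The segment meets the boundary at (11.133,5.6), (9.5,3.5).

2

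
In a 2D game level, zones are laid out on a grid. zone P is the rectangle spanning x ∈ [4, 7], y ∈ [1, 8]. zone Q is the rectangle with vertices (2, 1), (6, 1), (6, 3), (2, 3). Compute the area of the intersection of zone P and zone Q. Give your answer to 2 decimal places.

|zone P∩zone Q|: x∈[4,6], y∈[1,3] → 2·2 = 4.

4.00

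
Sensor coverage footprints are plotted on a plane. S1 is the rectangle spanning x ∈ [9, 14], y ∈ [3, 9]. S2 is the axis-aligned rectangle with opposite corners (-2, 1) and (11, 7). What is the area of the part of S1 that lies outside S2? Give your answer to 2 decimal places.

22.00

|S1∩S2|: x∈[9,11], y∈[3,7] → 2·4 = 8.
|S1| = 30.
|S1 ∖ S2| = |S1| − |S1∩S2| = 30 − 8 = 22.00.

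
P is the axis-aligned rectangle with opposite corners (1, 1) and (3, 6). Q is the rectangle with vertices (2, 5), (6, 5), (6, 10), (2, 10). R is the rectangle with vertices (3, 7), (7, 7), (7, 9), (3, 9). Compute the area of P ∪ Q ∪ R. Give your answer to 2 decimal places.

By inclusion–exclusion:
Individual areas: |P| = 10, |Q| = 20, |R| = 8.
|P∩Q|: x∈[2,3], y∈[5,6] → 1·1 = 1.
|P∩R| = 0 (no overlap).
|Q∩R|: x∈[3,6], y∈[7,9] → 3·2 = 6.
|P∩Q∩R| = 0.
|P ∪ Q ∪ R| = 38 − 7 + 0 = 31.00.

31.00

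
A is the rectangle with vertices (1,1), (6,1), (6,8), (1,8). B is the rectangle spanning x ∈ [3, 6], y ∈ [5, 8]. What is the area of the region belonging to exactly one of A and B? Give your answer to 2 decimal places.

26.00

|A∩B|: x∈[3,6], y∈[5,8] → 3·3 = 9.
|A △ B| = |A| + |B| − 2·|A∩B| = 35 + 9 − 18 = 26.00.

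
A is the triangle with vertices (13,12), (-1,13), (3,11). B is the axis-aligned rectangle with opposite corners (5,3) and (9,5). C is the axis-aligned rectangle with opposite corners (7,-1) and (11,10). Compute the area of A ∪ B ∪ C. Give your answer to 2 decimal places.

60.00

By inclusion–exclusion:
Individual areas: |A| = 12, |B| = 8, |C| = 44.
|A∩B| = 0.
|A∩C| = 0.
|B∩C|: x∈[7,9], y∈[3,5] → 2·2 = 4.
|A∩B∩C| = 0.
|A ∪ B ∪ C| = 64 − 4 + 0 = 60.00.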